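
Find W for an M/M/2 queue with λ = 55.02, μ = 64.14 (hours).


a = 0.8578; ρ = 0.4289; P₀ = 0.399673
Lq = P₀·a^c·ρ/(c!(1−ρ)²) = 0.19338
Wq = Lq/λ = 0.19338/55.02 = 0.003515 hr
W = Wq + 1/μ = 0.003515 + 0.01559 = 0.01911 hr

Final: 0.01911 hr


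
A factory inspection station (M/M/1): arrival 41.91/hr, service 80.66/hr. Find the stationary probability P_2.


ρ = 41.91/80.66 = 0.5196
P_n = (1−ρ)·ρ^n = (1 − 0.5196)·0.5196^2 = 0.4804·0.269972 = 0.129698

Final: 0.129698


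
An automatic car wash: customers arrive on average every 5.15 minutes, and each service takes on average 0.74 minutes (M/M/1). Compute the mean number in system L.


λ = 60/5.15 = 11.6505 /hr
μ = 60/0.74 = 81.0811 /hr
ρ = λ/μ = 11.6505/81.0811 = 0.1437
L = ρ/(1−ρ) = 0.1437/0.8563 = 0.1678

Final: 0.1678


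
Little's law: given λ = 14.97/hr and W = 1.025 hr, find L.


L = λW = 14.97·1.025 = 15.3442

Final: 15.3442


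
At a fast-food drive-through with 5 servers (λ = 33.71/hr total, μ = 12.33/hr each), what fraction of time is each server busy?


ρ = λ/(cμ) = 33.71/(5·12.33) = 33.71/61.65 = 0.5468

Final: 0.5468


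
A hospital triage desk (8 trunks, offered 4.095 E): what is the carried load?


B(8,4.095) = 0.033479 (Erlang-B)
Carried load = a(1 − B) = 4.095·(1 − 0.033479) = 4.095·0.966521 = 3.9579 E

Final: 3.9579 Erlangs


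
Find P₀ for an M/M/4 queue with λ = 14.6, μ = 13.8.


a = λ/μ = 14.6/13.8 = 1.0580; ρ = a/c = 0.2645
Σ_{k=0}^{3} a^k/k! (terms k=0..3) = 1.00000 + 1.05797 + 0.55965 + 0.19736 = 2.81499
Tail: a^4/(4!(1−ρ)) = 1.25284/(24·0.7355) = 0.07097
P₀ = 1/(2.81499 + 0.07097) = 1/2.88596 = 0.346505

Final: 0.346505


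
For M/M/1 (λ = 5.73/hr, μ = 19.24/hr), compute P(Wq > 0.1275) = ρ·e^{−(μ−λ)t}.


ρ = 5.73/19.24 = 0.2978
P(Wq > t) = ρ·e^{−(μ−λ)t} = 0.2978·e^{−1.7225}
= 0.2978·0.178615 = 0.053194

Final: 0.053194


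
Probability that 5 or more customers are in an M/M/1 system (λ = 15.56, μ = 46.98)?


ρ = 15.56/46.98 = 0.3312
P(N ≥ n) = ρ^n = 0.3312^5 = 0.003986

Final: 0.003986


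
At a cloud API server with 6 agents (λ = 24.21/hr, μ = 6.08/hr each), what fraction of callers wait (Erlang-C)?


a = λ/μ = 3.9819; ρ = a/6 = 0.6637
P₀ = 0.017033 (from M/M/c formula)
C(c,a) = [a^c/(c!(1−ρ))]·P₀ = [3986.09148/(720·0.3363)]·0.017033
= 16.45982·0.017033 = 0.280362

Final: 0.280362


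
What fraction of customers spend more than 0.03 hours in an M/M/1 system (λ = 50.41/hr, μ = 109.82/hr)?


W ~ Exponential(μ−λ) for M/M/1.
μ − λ = 109.82 − 50.41 = 59.4100
P(W > t) = e^{−(μ−λ)t} = e^{−1.7823} = 0.168251

Final: 0.168251


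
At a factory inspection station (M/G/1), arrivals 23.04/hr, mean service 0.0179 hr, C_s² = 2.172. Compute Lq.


ρ = λ·E[S] = 23.04·0.0179 = 0.4124
Lq = ρ²(1+C_s²)/(2(1−ρ)) = 0.1701·(1+2.172)/(2·0.5876)
= 0.1701·3.1720/1.1752 = 0.45910

Final: 0.45910


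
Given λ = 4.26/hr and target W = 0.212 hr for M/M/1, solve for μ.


W = 1/(μ−λ) ⇒ μ − λ = 1/W = 1/0.212 = 4.7170
μ = λ + 1/W = 4.26 + 4.7170 = 8.9770 per hr

Final: 8.9770 /hr


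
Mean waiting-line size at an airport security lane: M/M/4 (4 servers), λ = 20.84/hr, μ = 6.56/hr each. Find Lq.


a = λ/μ = 3.1768; ρ = a/4 = 0.7942
P₀ = 0.028418
Lq = P₀·a^c·ρ / (c!·(1−ρ)²) = 0.028418·101.85339·0.7942/(24·0.04235)
= 2.26170

Final: 2.26170


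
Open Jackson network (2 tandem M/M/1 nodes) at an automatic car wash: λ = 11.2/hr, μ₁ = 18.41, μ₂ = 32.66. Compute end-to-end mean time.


Each node sees arrival rate λ = 11.2/hr (tandem ⇒ throughput preserved).
W₁ = 1/(μ₁−λ) = 1/(18.41−11.2) = 0.13870 hr
W₂ = 1/(μ₂−λ) = 1/(32.66−11.2) = 0.04660 hr
W_total = W₁ + W₂ = 0.13870 + 0.04660 = 0.18529 hr

Final: 0.18529 hr


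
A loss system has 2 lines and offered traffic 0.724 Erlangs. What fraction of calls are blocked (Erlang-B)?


B(c,a) = (a^c/c!) / Σ_{k=0}^{c} a^k/k!
a^2/2! = 0.262088
Σ terms (k=0..2): 1.00000 + 0.72400 + 0.26209 = 1.986088
B = 0.262088/1.986088 = 0.131962

Final: 0.131962


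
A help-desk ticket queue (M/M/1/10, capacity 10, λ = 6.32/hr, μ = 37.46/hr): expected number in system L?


ρ = 6.32/37.46 = 0.1687
L = ρ[1 − (K+1)ρ^K + Kρ^(K+1)] / [(1−ρ)(1−ρ^(K+1))]
Numerator: 0.1687·(1 − 11·0.00000001868 + 10·0.000000003152) = 0.168713
Denominator: (0.8313)·(1.000000) = 0.831287
L = 0.168713/0.831287 = 0.2030

Final: 0.2030


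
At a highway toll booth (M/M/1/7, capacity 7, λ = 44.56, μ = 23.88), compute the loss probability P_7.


ρ = λ/μ = 44.56/23.88 = 1.8660
P_K = (1−ρ)ρ^K/(1−ρ^(K+1)) = (-0.8660·78.772752)/(1 − 146.989691)
= -68.216939/-145.989691 = 0.467272

Final: 0.467272


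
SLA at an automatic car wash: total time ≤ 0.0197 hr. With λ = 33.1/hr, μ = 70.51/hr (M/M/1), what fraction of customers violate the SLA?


W ~ Exponential(μ−λ) for M/M/1.
μ − λ = 70.51 − 33.1 = 37.4100
P(W > t) = e^{−(μ−λ)t} = e^{−0.7370} = 0.478558

Final: 0.478558


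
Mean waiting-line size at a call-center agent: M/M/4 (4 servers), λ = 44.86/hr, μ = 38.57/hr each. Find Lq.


a = λ/μ = 1.1631; ρ = a/4 = 0.2908
P₀ = 0.311605
Lq = P₀·a^c·ρ / (c!·(1−ρ)²) = 0.311605·1.82995·0.2908/(24·0.50301)
= 0.01373

Final: 0.01373


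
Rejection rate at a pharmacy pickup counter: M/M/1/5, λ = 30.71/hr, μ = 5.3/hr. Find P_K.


ρ = λ/μ = 30.71/5.3 = 5.7943
P_K = (1−ρ)ρ^K/(1−ρ^(K+1)) = (-4.7943·6531.602314)/(1 − 37846.322086)
= -31314.719772/-37845.322086 = 0.827440

Final: 0.827440


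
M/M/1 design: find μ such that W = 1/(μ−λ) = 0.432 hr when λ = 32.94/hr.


W = 1/(μ−λ) ⇒ μ − λ = 1/W = 1/0.432 = 2.3148
μ = λ + 1/W = 32.94 + 2.3148 = 35.2548 per hr

Final: 35.2548 /hr


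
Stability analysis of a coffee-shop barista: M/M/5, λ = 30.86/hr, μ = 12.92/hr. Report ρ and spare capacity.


Total capacity cμ = 5·12.92 = 64.60/hr
ρ = λ/(cμ) = 30.86/64.60 = 0.4777
Stable ⇔ ρ < 1: YES
Spare capacity = cμ − λ = 64.60 − 30.86 = 33.74/hr

Final: ρ = 0.4777; stable; margin = 33.74/hr


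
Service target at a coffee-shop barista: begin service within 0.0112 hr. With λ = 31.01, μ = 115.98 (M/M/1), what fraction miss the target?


ρ = 31.01/115.98 = 0.2674
P(Wq > t) = ρ·e^{−(μ−λ)t} = 0.2674·e^{−0.9517}
= 0.2674·0.386098 = 0.103232

Final: 0.103232


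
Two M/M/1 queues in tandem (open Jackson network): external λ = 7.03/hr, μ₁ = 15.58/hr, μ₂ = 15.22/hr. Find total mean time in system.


Each node sees arrival rate λ = 7.03/hr (tandem ⇒ throughput preserved).
W₁ = 1/(μ₁−λ) = 1/(15.58−7.03) = 0.11696 hr
W₂ = 1/(μ₂−λ) = 1/(15.22−7.03) = 0.12210 hr
W_total = W₁ + W₂ = 0.11696 + 0.12210 = 0.23906 hr

Final: 0.23906 hr


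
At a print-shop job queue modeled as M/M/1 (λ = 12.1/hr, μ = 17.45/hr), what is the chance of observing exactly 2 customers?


ρ = 12.1/17.45 = 0.6934
P_n = (1−ρ)·ρ^n = (1 − 0.6934)·0.6934^2 = 0.3066·0.480817 = 0.147414

Final: 0.147414


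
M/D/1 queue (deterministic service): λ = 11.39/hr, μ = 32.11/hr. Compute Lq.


ρ = 11.39/32.11 = 0.3547
M/D/1: Lq = ρ²/(2(1−ρ)) = 0.1258/(2·0.6453) = 0.09750

Final: 0.09750


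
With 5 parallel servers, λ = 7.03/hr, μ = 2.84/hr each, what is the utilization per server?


ρ = λ/(cμ) = 7.03/(5·2.84) = 7.03/14.20 = 0.4951

Final: 0.4951


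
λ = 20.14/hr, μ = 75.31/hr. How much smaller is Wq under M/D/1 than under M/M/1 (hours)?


ρ = 20.14/75.31 = 0.2674
Wq(M/M/1) = ρ/(μ−λ) = 0.2674/55.17 = 0.004847 hr
Wq(M/D/1) = ρ/(2(μ−λ)) = 0.002424 hr
Savings = 0.004847 − 0.002424 = 0.002424 hr

Final: 0.002424 hr


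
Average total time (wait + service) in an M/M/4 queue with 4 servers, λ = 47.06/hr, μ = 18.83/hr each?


a = 2.4992; ρ = 0.6248; P₀ = 0.073766
Lq = P₀·a^c·ρ/(c!(1−ρ)²) = 0.53219
Wq = Lq/λ = 0.53219/47.06 = 0.01131 hr
W = Wq + 1/μ = 0.01131 + 0.05311 = 0.06442 hr

Final: 0.06442 hr


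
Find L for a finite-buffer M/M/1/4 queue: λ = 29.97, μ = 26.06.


ρ = 29.97/26.06 = 1.1500
L = ρ[1 − (K+1)ρ^K + Kρ^(K+1)] / [(1−ρ)(1−ρ^(K+1))]
Numerator: 1.1500·(1 − 5·1.749240 + 4·2.011693) = 0.345670
Denominator: (-0.1500)·(-1.011693) = 0.151793
L = 0.345670/0.151793 = 2.2773

Final: 2.2773


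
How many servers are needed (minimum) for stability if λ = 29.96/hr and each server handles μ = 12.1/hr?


Stability requires cμ > λ ⇔ c > λ/μ.
λ/μ = 29.96/12.1 = 2.4760
Minimum integer c = ⌊2.4760⌋ + 1 = 3
Check: 3·12.1 = 36.30 > 29.96, while 2·12.1 = 24.20 ≤ 29.96

Final: 3 servers


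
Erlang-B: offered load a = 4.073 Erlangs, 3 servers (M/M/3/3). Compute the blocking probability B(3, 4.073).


B(c,a) = (a^c/c!) / Σ_{k=0}^{c} a^k/k!
a^3/3! = 11.261390
Σ terms (k=0..3): 1.00000 + 4.07300 + 8.29466 + 11.26139 = 24.629054
B = 11.261390/24.629054 = 0.457240

Final: 0.457240


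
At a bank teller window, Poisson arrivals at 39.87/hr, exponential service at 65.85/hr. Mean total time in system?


W = 1/(μ−λ) = 1/(65.85 − 39.87) = 1/25.98 = 0.03849 hr

Final: 0.03849 hr


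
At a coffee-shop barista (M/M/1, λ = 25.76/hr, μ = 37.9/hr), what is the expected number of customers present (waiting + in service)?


ρ = λ/μ = 25.76/37.9 = 0.6797
L = ρ/(1−ρ) = 0.6797/(1 − 0.6797) = 0.6797/0.3203 = 2.1219

Final: 2.1219


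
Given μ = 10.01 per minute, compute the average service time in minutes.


Mean service time = 1/μ = 1/10.01 minute = 0.09990 minute
In minutes: 0.09990 × 1 = 0.09990 min

Final: 0.09990 min


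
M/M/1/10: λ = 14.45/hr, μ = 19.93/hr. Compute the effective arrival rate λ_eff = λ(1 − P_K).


ρ = 0.7250; P_K = (1−ρ)ρ^10/(1−ρ^11) = 0.011369
λ_eff = λ(1 − P_K) = 14.45·(1 − 0.011369) = 14.45·0.988631 = 14.2857 /hr

Final: 14.2857 /hr


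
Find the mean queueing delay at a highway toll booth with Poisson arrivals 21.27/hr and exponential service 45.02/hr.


ρ = 21.27/45.02 = 0.4725
Wq = ρ/(μ−λ) = 0.4725/(45.02 − 21.27) = 0.4725/23.75 = 0.01989 hr

Final: 0.01989 hr


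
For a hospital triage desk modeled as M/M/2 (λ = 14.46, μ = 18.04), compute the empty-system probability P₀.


a = λ/μ = 14.46/18.04 = 0.8016; ρ = a/c = 0.4008
Σ_{k=0}^{1} a^k/k! (terms k=0..1) = 1.00000 + 0.80155 = 1.80155
Tail: a^2/(2!(1−ρ)) = 0.64249/(2·0.5992) = 0.53610
P₀ = 1/(1.80155 + 0.53610) = 1/2.33765 = 0.427780

Final: 0.427780


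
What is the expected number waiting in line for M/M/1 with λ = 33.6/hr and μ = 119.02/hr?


ρ = 33.6/119.02 = 0.2823
Lq = ρ²/(1−ρ) = 0.07970/0.7177 = 0.1110

Final: 0.1110


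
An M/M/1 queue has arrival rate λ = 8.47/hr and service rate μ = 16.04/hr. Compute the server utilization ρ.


ρ = λ/μ = 8.47/16.04 = 0.5281

Final: 0.5281


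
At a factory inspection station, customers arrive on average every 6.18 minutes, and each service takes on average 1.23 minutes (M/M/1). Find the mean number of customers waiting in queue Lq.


λ = 60/6.18 = 9.7087 /hr
μ = 60/1.23 = 48.7805 /hr
ρ = λ/μ = 9.7087/48.7805 = 0.1990
Lq = ρ²/(1−ρ) = 0.03961/0.8010 = 0.04946

Final: 0.04946


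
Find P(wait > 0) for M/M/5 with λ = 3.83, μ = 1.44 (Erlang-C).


a = λ/μ = 2.6597; ρ = a/5 = 0.5319
P₀ = 0.067625 (from M/M/c formula)
C(c,a) = [a^c/(c!(1−ρ))]·P₀ = [133.10103/(120·0.4681)]·0.067625
= 2.36975·0.067625 = 0.160253

Final: 0.160253


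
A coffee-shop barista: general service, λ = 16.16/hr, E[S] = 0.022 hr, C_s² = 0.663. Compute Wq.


ρ = λ·E[S] = 16.16·0.022 = 0.3555
E[S²] = E[S]²(1+C_s²) = 0.022²·(1+0.663) = 0.0008049
Wq = λ·E[S²]/(2(1−ρ)) = 16.16·0.0008049/(2·0.6445) = 0.01009 hr

Final: 0.01009 hr


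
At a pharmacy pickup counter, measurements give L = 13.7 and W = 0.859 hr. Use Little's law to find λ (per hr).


λ = L/W = 13.7/0.859 = 15.9488 /hr

Final: 15.9488 /hr


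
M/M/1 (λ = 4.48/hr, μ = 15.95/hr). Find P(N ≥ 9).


ρ = 4.48/15.95 = 0.2809
P(N ≥ n) = ρ^n = 0.2809^9 = 0.00001088

Final: 0.00001088


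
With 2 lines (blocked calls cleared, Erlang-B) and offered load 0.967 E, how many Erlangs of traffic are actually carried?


B(2,0.967) = 0.192046 (Erlang-B)
Carried load = a(1 − B) = 0.967·(1 − 0.192046) = 0.967·0.807954 = 0.7813 E

Final: 0.7813 Erlangs


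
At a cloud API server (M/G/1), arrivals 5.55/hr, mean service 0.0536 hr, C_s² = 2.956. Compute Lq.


ρ = λ·E[S] = 5.55·0.0536 = 0.2975
Lq = ρ²(1+C_s²)/(2(1−ρ)) = 0.08849·(1+2.956)/(2·0.7025)
= 0.08849·3.9560/1.4050 = 0.24916

Final: 0.24916


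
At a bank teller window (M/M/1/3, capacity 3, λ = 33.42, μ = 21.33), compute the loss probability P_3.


ρ = λ/μ = 33.42/21.33 = 1.5668
P_K = (1−ρ)ρ^K/(1−ρ^(K+1)) = (-0.5668·3.846332)/(1 − 6.026461)
= -2.180129/-5.026461 = 0.433730

Final: 0.433730


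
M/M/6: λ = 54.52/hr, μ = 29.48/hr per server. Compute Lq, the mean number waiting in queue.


a = λ/μ = 1.8494; ρ = a/6 = 0.3082
P₀ = 0.157189
Lq = P₀·a^c·ρ / (c!·(1−ρ)²) = 0.157189·40.01015·0.3082/(720·0.47854)
= 0.005626

Final: 0.005626


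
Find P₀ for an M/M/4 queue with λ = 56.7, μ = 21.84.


a = λ/μ = 56.7/21.84 = 2.5962; ρ = a/c = 0.6490
Σ_{k=0}^{3} a^k/k! (terms k=0..3) = 1.00000 + 2.59615 + 3.37001 + 2.91635 = 9.88251
Tail: a^4/(4!(1−ρ)) = 45.42780/(24·0.3510) = 5.39325
P₀ = 1/(9.88251 + 5.39325) = 1/15.27577 = 0.065463

Final: 0.065463


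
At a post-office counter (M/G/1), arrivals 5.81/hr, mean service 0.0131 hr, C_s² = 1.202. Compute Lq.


ρ = λ·E[S] = 5.81·0.0131 = 0.07611
Lq = ρ²(1+C_s²)/(2(1−ρ)) = 0.005793·(1+1.202)/(2·0.9239)
= 0.005793·2.2020/1.8478 = 0.006903

Final: 0.006903


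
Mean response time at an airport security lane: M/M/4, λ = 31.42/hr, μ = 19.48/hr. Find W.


a = 1.6129; ρ = 0.4032; P₀ = 0.196632
Lq = P₀·a^c·ρ/(c!(1−ρ)²) = 0.06279
Wq = Lq/λ = 0.06279/31.42 = 0.001998 hr
W = Wq + 1/μ = 0.001998 + 0.05133 = 0.05333 hr

Final: 0.05333 hr


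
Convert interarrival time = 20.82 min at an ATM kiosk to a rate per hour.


λ = 1/(interarrival time) in consistent units.
1 hour = 60 min, so λ = 60/20.82 = 2.8818 per hour

Final: 2.8818 /hr


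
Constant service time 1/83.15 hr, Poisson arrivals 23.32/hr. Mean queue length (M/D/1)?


ρ = 23.32/83.15 = 0.2805
M/D/1: Lq = ρ²/(2(1−ρ)) = 0.07866/(2·0.7195) = 0.05466

Final: 0.05466


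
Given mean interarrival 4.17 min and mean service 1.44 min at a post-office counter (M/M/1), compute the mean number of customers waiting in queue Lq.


λ = 60/4.17 = 14.3885 /hr
μ = 60/1.44 = 41.6667 /hr
ρ = λ/μ = 14.3885/41.6667 = 0.3453
Lq = ρ²/(1−ρ) = 0.1192/0.6547 = 0.1821

Final: 0.1821


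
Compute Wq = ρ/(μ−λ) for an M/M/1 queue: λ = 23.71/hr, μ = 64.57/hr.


ρ = 23.71/64.57 = 0.3672
Wq = ρ/(μ−λ) = 0.3672/(64.57 − 23.71) = 0.3672/40.86 = 0.008987 hr

Final: 0.008987 hr


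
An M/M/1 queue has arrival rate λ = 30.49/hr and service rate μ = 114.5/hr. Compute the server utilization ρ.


ρ = λ/μ = 30.49/114.5 = 0.2663

Final: 0.2663


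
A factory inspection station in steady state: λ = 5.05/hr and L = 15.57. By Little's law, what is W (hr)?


W = L/λ = 15.57/5.05 = 3.0832 hr

Final: 3.0832 hr


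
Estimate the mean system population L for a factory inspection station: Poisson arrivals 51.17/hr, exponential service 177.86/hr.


ρ = λ/μ = 51.17/177.86 = 0.2877
L = ρ/(1−ρ) = 0.2877/(1 − 0.2877) = 0.2877/0.7123 = 0.4039

Final: 0.4039


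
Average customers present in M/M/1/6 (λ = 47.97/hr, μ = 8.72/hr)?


ρ = 47.97/8.72 = 5.5011
L = ρ[1 − (K+1)ρ^K + Kρ^(K+1)] / [(1−ρ)(1−ρ^(K+1))]
Numerator: 5.5011·(1 − 7·27715.288340 + 6·152465.869458) = 3965167.184151
Denominator: (-4.5011)·(-152464.869458) = 686266.757597
L = 3965167.184151/686266.757597 = 5.7779

Final: 5.7779


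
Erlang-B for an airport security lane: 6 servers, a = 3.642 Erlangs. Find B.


B(c,a) = (a^c/c!) / Σ_{k=0}^{c} a^k/k!
a^6/6! = 3.241210
Σ terms (k=0..6): 1.00000 + 3.64200 + 6.63208 + 8.05135 + 7.33075 + 5.33972 + 3.24121 = 35.237111
B = 3.241210/35.237111 = 0.091983

Final: 0.091983


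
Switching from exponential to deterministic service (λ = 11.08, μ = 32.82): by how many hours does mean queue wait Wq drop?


ρ = 11.08/32.82 = 0.3376
Wq(M/M/1) = ρ/(μ−λ) = 0.3376/21.74 = 0.01553 hr
Wq(M/D/1) = ρ/(2(μ−λ)) = 0.007764 hr
Savings = 0.01553 − 0.007764 = 0.007764 hr

Final: 0.007764 hr


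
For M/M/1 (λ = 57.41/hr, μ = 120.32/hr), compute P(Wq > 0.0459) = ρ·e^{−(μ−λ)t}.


ρ = 57.41/120.32 = 0.4771
P(Wq > t) = ρ·e^{−(μ−λ)t} = 0.4771·e^{−2.8876}
= 0.4771·0.055711 = 0.026582

Final: 0.026582


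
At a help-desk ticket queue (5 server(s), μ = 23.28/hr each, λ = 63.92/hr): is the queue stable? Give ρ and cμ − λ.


Total capacity cμ = 5·23.28 = 116.40/hr
ρ = λ/(cμ) = 63.92/116.40 = 0.5491
Stable ⇔ ρ < 1: YES
Spare capacity = cμ − λ = 116.40 − 63.92 = 52.48/hr

Final: ρ = 0.5491; stable; margin = 52.48/hr


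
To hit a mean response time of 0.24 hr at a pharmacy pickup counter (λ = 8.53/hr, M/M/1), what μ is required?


W = 1/(μ−λ) ⇒ μ − λ = 1/W = 1/0.24 = 4.1667
μ = λ + 1/W = 8.53 + 4.1667 = 12.6967 per hr

Final: 12.6967 /hr


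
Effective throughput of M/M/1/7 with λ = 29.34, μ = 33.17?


ρ = 0.8845; P_K = (1−ρ)ρ^7/(1−ρ^8) = 0.078233
λ_eff = λ(1 − P_K) = 29.34·(1 − 0.078233) = 29.34·0.921767 = 27.0447 /hr

Final: 27.0447 /hr


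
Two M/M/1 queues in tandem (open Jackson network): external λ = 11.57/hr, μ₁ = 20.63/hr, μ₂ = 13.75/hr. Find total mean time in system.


Each node sees arrival rate λ = 11.57/hr (tandem ⇒ throughput preserved).
W₁ = 1/(μ₁−λ) = 1/(20.63−11.57) = 0.11038 hr
W₂ = 1/(μ₂−λ) = 1/(13.75−11.57) = 0.45872 hr
W_total = W₁ + W₂ = 0.11038 + 0.45872 = 0.56909 hr

Final: 0.56909 hr


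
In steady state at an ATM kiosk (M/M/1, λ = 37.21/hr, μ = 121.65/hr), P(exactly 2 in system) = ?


ρ = 37.21/121.65 = 0.3059
P_n = (1−ρ)·ρ^n = (1 − 0.3059)·0.3059^2 = 0.6941·0.093561 = 0.064943

Final: 0.064943


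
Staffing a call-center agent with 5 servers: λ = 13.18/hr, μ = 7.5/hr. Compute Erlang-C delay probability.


a = λ/μ = 1.7573; ρ = a/5 = 0.3515
P₀ = 0.171860 (from M/M/c formula)
C(c,a) = [a^c/(c!(1−ρ))]·P₀ = [16.75987/(120·0.6485)]·0.171860
= 0.21536·0.171860 = 0.037011

Final: 0.037011


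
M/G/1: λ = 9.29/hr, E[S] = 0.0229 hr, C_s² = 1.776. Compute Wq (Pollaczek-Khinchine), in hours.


ρ = λ·E[S] = 9.29·0.0229 = 0.2127
E[S²] = E[S]²(1+C_s²) = 0.0229²·(1+1.776) = 0.001456
Wq = λ·E[S²]/(2(1−ρ)) = 9.29·0.001456/(2·0.7873) = 0.008589 hr

Final: 0.008589 hr


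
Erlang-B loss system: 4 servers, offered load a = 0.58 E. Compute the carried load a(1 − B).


B(4,0.58) = 0.002641 (Erlang-B)
Carried load = a(1 − B) = 0.58·(1 − 0.002641) = 0.58·0.997359 = 0.5785 E

Final: 0.5785 Erlangs


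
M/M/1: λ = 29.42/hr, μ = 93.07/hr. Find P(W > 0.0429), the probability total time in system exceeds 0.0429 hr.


W ~ Exponential(μ−λ) for M/M/1.
μ − λ = 93.07 − 29.42 = 63.6500
P(W > t) = e^{−(μ−λ)t} = e^{−2.7306} = 0.065181

Final: 0.065181


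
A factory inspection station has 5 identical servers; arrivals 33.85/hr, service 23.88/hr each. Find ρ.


ρ = λ/(cμ) = 33.85/(5·23.88) = 33.85/119.40 = 0.2835

Final: 0.2835


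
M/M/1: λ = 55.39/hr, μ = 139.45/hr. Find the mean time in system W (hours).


W = 1/(μ−λ) = 1/(139.45 − 55.39) = 1/84.06 = 0.01190 hr

Final: 0.01190 hr


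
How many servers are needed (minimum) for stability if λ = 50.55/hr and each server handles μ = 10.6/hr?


Stability requires cμ > λ ⇔ c > λ/μ.
λ/μ = 50.55/10.6 = 4.7689
Minimum integer c = ⌊4.7689⌋ + 1 = 5
Check: 5·10.6 = 53.00 > 50.55, while 4·10.6 = 42.40 ≤ 50.55

Final: 5 servers


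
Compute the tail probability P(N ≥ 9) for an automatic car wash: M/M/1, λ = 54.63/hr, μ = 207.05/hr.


ρ = 54.63/207.05 = 0.2638
P(N ≥ n) = ρ^n = 0.2638^9 = 0.000006197

Final: 0.000006197


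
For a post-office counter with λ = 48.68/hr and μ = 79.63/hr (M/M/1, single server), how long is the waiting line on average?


ρ = 48.68/79.63 = 0.6113
Lq = ρ²/(1−ρ) = 0.3737/0.3887 = 0.9615

Final: 0.9615


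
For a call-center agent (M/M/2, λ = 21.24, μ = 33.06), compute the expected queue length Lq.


a = λ/μ = 0.6425; ρ = a/2 = 0.3212
P₀ = 0.513736
Lq = P₀·a^c·ρ / (c!·(1−ρ)²) = 0.513736·0.41277·0.3212/(2·0.46072)
= 0.07393

Final: 0.07393


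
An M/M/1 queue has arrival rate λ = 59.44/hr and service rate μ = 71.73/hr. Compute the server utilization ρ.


ρ = λ/μ = 59.44/71.73 = 0.8287

Final: 0.8287


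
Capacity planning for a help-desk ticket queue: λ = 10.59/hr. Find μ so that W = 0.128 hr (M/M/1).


W = 1/(μ−λ) ⇒ μ − λ = 1/W = 1/0.128 = 7.8125
μ = λ + 1/W = 10.59 + 7.8125 = 18.4025 per hr

Final: 18.4025 /hr


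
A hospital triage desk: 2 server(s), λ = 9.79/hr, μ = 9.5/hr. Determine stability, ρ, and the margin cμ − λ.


Total capacity cμ = 2·9.5 = 19.00/hr
ρ = λ/(cμ) = 9.79/19.00 = 0.5153
Stable ⇔ ρ < 1: YES
Spare capacity = cμ − λ = 19.00 − 9.79 = 9.21/hr

Final: ρ = 0.5153; stable; margin = 9.21/hr


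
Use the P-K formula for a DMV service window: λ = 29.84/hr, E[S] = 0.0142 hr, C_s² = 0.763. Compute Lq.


ρ = λ·E[S] = 29.84·0.0142 = 0.4237
Lq = ρ²(1+C_s²)/(2(1−ρ)) = 0.1795·(1+0.763)/(2·0.5763)
= 0.1795·1.7630/1.1525 = 0.27464

Final: 0.27464


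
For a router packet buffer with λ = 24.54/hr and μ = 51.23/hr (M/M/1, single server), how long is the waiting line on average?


ρ = 24.54/51.23 = 0.4790
Lq = ρ²/(1−ρ) = 0.2295/0.5210 = 0.4404

Final: 0.4404


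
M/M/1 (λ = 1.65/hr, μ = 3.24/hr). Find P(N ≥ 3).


ρ = 1.65/3.24 = 0.5093
P(N ≥ n) = ρ^n = 0.5093^3 = 0.132074

Final: 0.132074


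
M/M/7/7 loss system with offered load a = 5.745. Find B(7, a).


B(c,a) = (a^c/c!) / Σ_{k=0}^{c} a^k/k!
a^7/7! = 40.982618
Σ terms (k=0..7): 1.00000 + 5.74500 + 16.50251 + 31.60231 + 45.38882 + 52.15175 + 49.93530 + 40.98262 = 243.308320
B = 40.982618/243.308320 = 0.168439

Final: 0.168439


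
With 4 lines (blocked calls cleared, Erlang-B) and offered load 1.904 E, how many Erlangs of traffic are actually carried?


B(4,1.904) = 0.085366 (Erlang-B)
Carried load = a(1 − B) = 1.904·(1 − 0.085366) = 1.904·0.914634 = 1.7415 E

Final: 1.7415 Erlangs


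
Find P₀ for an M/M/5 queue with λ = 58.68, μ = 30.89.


a = λ/μ = 58.68/30.89 = 1.8996; ρ = a/c = 0.3799
Σ_{k=0}^{4} a^k/k! (terms k=0..4) = 1.00000 + 1.89964 + 1.80432 + 1.14252 + 0.54260 = 6.38909
Tail: a^5/(5!(1−ρ)) = 24.73779/(120·0.6201) = 0.33246
P₀ = 1/(6.38909 + 0.33246) = 1/6.72155 = 0.148775

Final: 0.148775


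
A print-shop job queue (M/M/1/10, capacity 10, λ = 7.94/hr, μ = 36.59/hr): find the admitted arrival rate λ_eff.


ρ = 0.2170; P_K = (1−ρ)ρ^10/(1−ρ^11) = 0.0000001813
λ_eff = λ(1 − P_K) = 7.94·(1 − 0.0000001813) = 7.94·1.000000 = 7.9400 /hr

Final: 7.9400 /hr


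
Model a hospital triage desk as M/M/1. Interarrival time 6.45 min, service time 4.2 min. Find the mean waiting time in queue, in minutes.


λ = 60/6.45 = 9.3023 /hr
μ = 60/4.2 = 14.2857 /hr
ρ = λ/μ = 9.3023/14.2857 = 0.6512
Wq = ρ/(μ−λ) = 0.6512/(14.2857−9.3023) = 0.13067 hr
In minutes: 0.13067·60 = 7.840 min

Final: 7.840 min


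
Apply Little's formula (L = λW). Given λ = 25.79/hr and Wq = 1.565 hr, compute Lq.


Lq = λWq = 25.79·1.565 = 40.3613

Final: 40.3613


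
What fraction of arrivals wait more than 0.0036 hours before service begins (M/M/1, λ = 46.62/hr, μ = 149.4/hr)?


ρ = 46.62/149.4 = 0.3120
P(Wq > t) = ρ·e^{−(μ−λ)t} = 0.3120·e^{−0.3700}
= 0.3120·0.690729 = 0.215541

Final: 0.215541


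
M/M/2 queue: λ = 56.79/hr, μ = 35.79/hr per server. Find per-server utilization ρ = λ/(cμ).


ρ = λ/(cμ) = 56.79/(2·35.79) = 56.79/71.58 = 0.7934

Final: 0.7934


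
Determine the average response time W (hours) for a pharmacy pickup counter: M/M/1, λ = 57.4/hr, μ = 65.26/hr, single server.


W = 1/(μ−λ) = 1/(65.26 − 57.4) = 1/7.86 = 0.1272 hr

Final: 0.1272 hr


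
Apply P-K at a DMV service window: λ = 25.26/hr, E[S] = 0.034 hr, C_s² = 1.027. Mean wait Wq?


ρ = λ·E[S] = 25.26·0.034 = 0.8588
E[S²] = E[S]²(1+C_s²) = 0.034²·(1+1.027) = 0.002343
Wq = λ·E[S²]/(2(1−ρ)) = 25.26·0.002343/(2·0.1412) = 0.20965 hr

Final: 0.20965 hr


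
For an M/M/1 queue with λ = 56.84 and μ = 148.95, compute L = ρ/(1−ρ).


ρ = λ/μ = 56.84/148.95 = 0.3816
L = ρ/(1−ρ) = 0.3816/(1 − 0.3816) = 0.3816/0.6184 = 0.6171

Final: 0.6171


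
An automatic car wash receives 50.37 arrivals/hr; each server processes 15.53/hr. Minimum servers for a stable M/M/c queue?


Stability requires cμ > λ ⇔ c > λ/μ.
λ/μ = 50.37/15.53 = 3.2434
Minimum integer c = ⌊3.2434⌋ + 1 = 4
Check: 4·15.53 = 62.12 > 50.37, while 3·15.53 = 46.59 ≤ 50.37

Final: 4 servers


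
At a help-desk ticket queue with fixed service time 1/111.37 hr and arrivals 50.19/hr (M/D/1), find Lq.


ρ = 50.19/111.37 = 0.4507
M/D/1: Lq = ρ²/(2(1−ρ)) = 0.2031/(2·0.5493) = 0.18485

Final: 0.18485


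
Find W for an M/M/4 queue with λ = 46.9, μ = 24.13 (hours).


a = 1.9436; ρ = 0.4859; P₀ = 0.138640
Lq = P₀·a^c·ρ/(c!(1−ρ)²) = 0.15157
Wq = Lq/λ = 0.15157/46.9 = 0.003232 hr
W = Wq + 1/μ = 0.003232 + 0.04144 = 0.04467 hr

Final: 0.04467 hr


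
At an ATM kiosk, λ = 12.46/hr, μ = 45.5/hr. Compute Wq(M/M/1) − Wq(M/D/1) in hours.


ρ = 12.46/45.5 = 0.2738
Wq(M/M/1) = ρ/(μ−λ) = 0.2738/33.04 = 0.008288 hr
Wq(M/D/1) = ρ/(2(μ−λ)) = 0.004144 hr
Savings = 0.008288 − 0.004144 = 0.004144 hr

Final: 0.004144 hr


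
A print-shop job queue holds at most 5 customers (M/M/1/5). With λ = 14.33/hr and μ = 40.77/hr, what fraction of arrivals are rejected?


ρ = λ/μ = 14.33/40.77 = 0.3515
P_K = (1−ρ)ρ^K/(1−ρ^(K+1)) = (0.6485·0.005364)/(1 − 0.001886)
= 0.003479/0.998114 = 0.003486

Final: 0.003486


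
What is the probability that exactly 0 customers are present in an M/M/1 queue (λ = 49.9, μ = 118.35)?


ρ = 49.9/118.35 = 0.4216
P_n = (1−ρ)·ρ^n = (1 − 0.4216)·0.4216^0 = 0.5784·1.000000 = 0.578369

Final: 0.578369


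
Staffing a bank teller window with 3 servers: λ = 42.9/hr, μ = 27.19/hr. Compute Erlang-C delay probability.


a = λ/μ = 1.5778; ρ = a/3 = 0.5259
P₀ = 0.192184 (from M/M/c formula)
C(c,a) = [a^c/(c!(1−ρ))]·P₀ = [3.92775/(6·0.4741)]·0.192184
= 1.38086·0.192184 = 0.265379

Final: 0.265379


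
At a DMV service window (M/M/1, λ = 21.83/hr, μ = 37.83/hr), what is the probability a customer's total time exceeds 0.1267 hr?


W ~ Exponential(μ−λ) for M/M/1.
μ − λ = 37.83 − 21.83 = 16.0000
P(W > t) = e^{−(μ−λ)t} = e^{−2.0272} = 0.131704

Final: 0.131704


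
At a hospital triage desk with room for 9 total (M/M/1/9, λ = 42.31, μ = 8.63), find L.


ρ = 42.31/8.63 = 4.9027
L = ρ[1 − (K+1)ρ^K + Kρ^(K+1)] / [(1−ρ)(1−ρ^(K+1))]
Numerator: 4.9027·(1 − 10·1636402.244639 + 9·8022732.209812) = 273767607.274322
Denominator: (-3.9027)·(-8022731.209812) = 31310033.273054
L = 273767607.274322/31310033.273054 = 8.7438

Final: 8.7438


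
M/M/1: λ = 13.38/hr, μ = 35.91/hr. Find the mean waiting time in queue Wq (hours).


ρ = 13.38/35.91 = 0.3726
Wq = ρ/(μ−λ) = 0.3726/(35.91 − 13.38) = 0.3726/22.53 = 0.01654 hr

Final: 0.01654 hr


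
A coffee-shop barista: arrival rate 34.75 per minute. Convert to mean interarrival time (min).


Mean interarrival time = 1/λ = 1/34.75 minute = 0.02878 minute
In minutes: 0.02878 × 1 = 0.02878 min

Final: 0.02878 min


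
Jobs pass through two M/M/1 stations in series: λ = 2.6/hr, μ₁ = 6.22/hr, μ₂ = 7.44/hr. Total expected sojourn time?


Each node sees arrival rate λ = 2.6/hr (tandem ⇒ throughput preserved).
W₁ = 1/(μ₁−λ) = 1/(6.22−2.6) = 0.27624 hr
W₂ = 1/(μ₂−λ) = 1/(7.44−2.6) = 0.20661 hr
W_total = W₁ + W₂ = 0.27624 + 0.20661 = 0.48285 hr

Final: 0.48285 hr


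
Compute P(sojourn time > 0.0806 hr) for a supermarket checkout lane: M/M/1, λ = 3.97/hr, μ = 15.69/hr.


W ~ Exponential(μ−λ) for M/M/1.
μ − λ = 15.69 − 3.97 = 11.7200
P(W > t) = e^{−(μ−λ)t} = e^{−0.9446} = 0.388823

Final: 0.388823


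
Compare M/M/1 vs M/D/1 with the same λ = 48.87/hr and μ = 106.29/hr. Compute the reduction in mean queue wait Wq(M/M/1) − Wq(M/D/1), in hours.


ρ = 48.87/106.29 = 0.4598
Wq(M/M/1) = ρ/(μ−λ) = 0.4598/57.42 = 0.008007 hr
Wq(M/D/1) = ρ/(2(μ−λ)) = 0.004004 hr
Savings = 0.008007 − 0.004004 = 0.004004 hr

Final: 0.004004 hr


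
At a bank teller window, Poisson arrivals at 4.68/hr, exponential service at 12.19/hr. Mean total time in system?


W = 1/(μ−λ) = 1/(12.19 − 4.68) = 1/7.51 = 0.1332 hr

Final: 0.1332 hr


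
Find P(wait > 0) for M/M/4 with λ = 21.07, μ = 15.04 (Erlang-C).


a = λ/μ = 1.4009; ρ = a/4 = 0.3502
P₀ = 0.244649 (from M/M/c formula)
C(c,a) = [a^c/(c!(1−ρ))]·P₀ = [3.85183/(24·0.6498)]·0.244649
= 0.24700·0.244649 = 0.060429

Final: 0.060429


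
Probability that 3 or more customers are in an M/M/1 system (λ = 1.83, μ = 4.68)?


ρ = 1.83/4.68 = 0.3910
P(N ≥ n) = ρ^n = 0.3910^3 = 0.059788

Final: 0.059788


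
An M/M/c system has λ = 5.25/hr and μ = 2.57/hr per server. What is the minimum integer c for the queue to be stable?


Stability requires cμ > λ ⇔ c > λ/μ.
λ/μ = 5.25/2.57 = 2.0428
Minimum integer c = ⌊2.0428⌋ + 1 = 3
Check: 3·2.57 = 7.71 > 5.25, while 2·2.57 = 5.14 ≤ 5.25

Final: 3 servers


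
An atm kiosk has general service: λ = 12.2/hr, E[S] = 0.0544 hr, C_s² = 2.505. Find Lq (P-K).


ρ = λ·E[S] = 12.2·0.0544 = 0.6637
Lq = ρ²(1+C_s²)/(2(1−ρ)) = 0.4405·(1+2.505)/(2·0.3363)
= 0.4405·3.5050/0.6726 = 2.29521

Final: 2.29521


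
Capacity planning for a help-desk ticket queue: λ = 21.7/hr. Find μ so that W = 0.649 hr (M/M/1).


W = 1/(μ−λ) ⇒ μ − λ = 1/W = 1/0.649 = 1.5408
μ = λ + 1/W = 21.7 + 1.5408 = 23.2408 per hr

Final: 23.2408 /hr


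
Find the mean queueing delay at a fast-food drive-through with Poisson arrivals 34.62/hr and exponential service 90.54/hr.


ρ = 34.62/90.54 = 0.3824
Wq = ρ/(μ−λ) = 0.3824/(90.54 − 34.62) = 0.3824/55.92 = 0.006838 hr

Final: 0.006838 hr


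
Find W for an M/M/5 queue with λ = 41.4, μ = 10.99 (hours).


a = 3.7671; ρ = 0.7534; P₀ = 0.018248
Lq = P₀·a^c·ρ/(c!(1−ρ)²) = 1.42938
Wq = Lq/λ = 1.42938/41.4 = 0.03453 hr
W = Wq + 1/μ = 0.03453 + 0.09099 = 0.12552 hr

Final: 0.12552 hr


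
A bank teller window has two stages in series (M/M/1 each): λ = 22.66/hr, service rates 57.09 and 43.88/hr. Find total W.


Each node sees arrival rate λ = 22.66/hr (tandem ⇒ throughput preserved).
W₁ = 1/(μ₁−λ) = 1/(57.09−22.66) = 0.02904 hr
W₂ = 1/(μ₂−λ) = 1/(43.88−22.66) = 0.04713 hr
W_total = W₁ + W₂ = 0.02904 + 0.04713 = 0.07617 hr

Final: 0.07617 hr


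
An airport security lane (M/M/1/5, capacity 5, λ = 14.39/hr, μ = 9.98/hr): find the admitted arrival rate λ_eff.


ρ = 1.4419; P_K = (1−ρ)ρ^5/(1−ρ^6) = 0.344836
λ_eff = λ(1 − P_K) = 14.39·(1 − 0.344836) = 14.39·0.655164 = 9.4278 /hr

Final: 9.4278 /hr


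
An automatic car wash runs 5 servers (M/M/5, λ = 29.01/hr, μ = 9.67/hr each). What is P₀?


a = λ/μ = 29.01/9.67 = 3.0000; ρ = a/c = 0.6000
Σ_{k=0}^{4} a^k/k! (terms k=0..4) = 1.00000 + 3.00000 + 4.50000 + 4.50000 + 3.37500 = 16.37500
Tail: a^5/(5!(1−ρ)) = 243.00000/(120·0.4000) = 5.06250
P₀ = 1/(16.37500 + 5.06250) = 1/21.43750 = 0.046647

Final: 0.046647


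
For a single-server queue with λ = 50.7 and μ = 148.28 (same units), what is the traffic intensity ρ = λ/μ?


ρ = λ/μ = 50.7/148.28 = 0.3419

Final: 0.3419


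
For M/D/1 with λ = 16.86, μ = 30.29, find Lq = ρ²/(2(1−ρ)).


ρ = 16.86/30.29 = 0.5566
M/D/1: Lq = ρ²/(2(1−ρ)) = 0.3098/(2·0.4434) = 0.34939

Final: 0.34939


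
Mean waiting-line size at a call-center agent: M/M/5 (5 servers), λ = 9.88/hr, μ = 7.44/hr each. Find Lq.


a = λ/μ = 1.3280; ρ = a/5 = 0.2656
P₀ = 0.264800
Lq = P₀·a^c·ρ / (c!·(1−ρ)²) = 0.264800·4.12971·0.2656/(120·0.53936)
= 0.004487

Final: 0.004487


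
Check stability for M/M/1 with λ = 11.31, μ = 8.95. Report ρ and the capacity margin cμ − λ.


Total capacity cμ = 1·8.95 = 8.95/hr
ρ = λ/(cμ) = 11.31/8.95 = 1.2637
Stable ⇔ ρ < 1: NO
Spare capacity = cμ − λ = 8.95 − 11.31 = -2.36/hr

Final: ρ = 1.2637; unstable; margin = -2.36/hr


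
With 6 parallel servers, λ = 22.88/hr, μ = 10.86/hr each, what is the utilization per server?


ρ = λ/(cμ) = 22.88/(6·10.86) = 22.88/65.16 = 0.3511

Final: 0.3511


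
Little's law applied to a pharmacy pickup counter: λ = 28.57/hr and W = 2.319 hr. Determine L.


L = λW = 28.57·2.319 = 66.2538

Final: 66.2538


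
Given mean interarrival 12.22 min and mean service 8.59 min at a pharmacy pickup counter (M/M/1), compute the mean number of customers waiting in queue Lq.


λ = 60/12.22 = 4.9100 /hr
μ = 60/8.59 = 6.9849 /hr
ρ = λ/μ = 4.9100/6.9849 = 0.7029
Lq = ρ²/(1−ρ) = 0.4941/0.2971 = 1.6634

Final: 1.6634


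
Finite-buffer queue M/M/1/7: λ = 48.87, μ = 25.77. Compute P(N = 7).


ρ = λ/μ = 48.87/25.77 = 1.8964
P_K = (1−ρ)ρ^K/(1−ρ^(K+1)) = (-0.8964·88.205455)/(1 − 167.272044)
= -79.066589/-166.272044 = 0.475525

Final: 0.475525


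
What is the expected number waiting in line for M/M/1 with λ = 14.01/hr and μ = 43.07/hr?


ρ = 14.01/43.07 = 0.3253
Lq = ρ²/(1−ρ) = 0.1058/0.6747 = 0.1568

Final: 0.1568


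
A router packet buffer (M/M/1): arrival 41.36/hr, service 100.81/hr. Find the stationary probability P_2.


ρ = 41.36/100.81 = 0.4103
P_n = (1−ρ)·ρ^n = (1 − 0.4103)·0.4103^2 = 0.5897·0.168327 = 0.099266

Final: 0.099266


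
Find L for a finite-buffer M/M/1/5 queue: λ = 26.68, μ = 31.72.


ρ = 26.68/31.72 = 0.8411
L = ρ[1 − (K+1)ρ^K + Kρ^(K+1)] / [(1−ρ)(1−ρ^(K+1))]
Numerator: 0.8411·(1 − 6·0.420982 + 5·0.354092) = 0.205709
Denominator: (0.1589)·(0.645908) = 0.102629
L = 0.205709/0.102629 = 2.0044

Final: 2.0044


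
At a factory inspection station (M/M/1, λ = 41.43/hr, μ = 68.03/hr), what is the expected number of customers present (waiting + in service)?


ρ = λ/μ = 41.43/68.03 = 0.6090
L = ρ/(1−ρ) = 0.6090/(1 − 0.6090) = 0.6090/0.3910 = 1.5575

Final: 1.5575


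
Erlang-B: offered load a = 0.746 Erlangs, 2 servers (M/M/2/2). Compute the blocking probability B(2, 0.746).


B(c,a) = (a^c/c!) / Σ_{k=0}^{c} a^k/k!
a^2/2! = 0.278258
Σ terms (k=0..2): 1.00000 + 0.74600 + 0.27826 = 2.024258
B = 0.278258/2.024258 = 0.137462

Final: 0.137462


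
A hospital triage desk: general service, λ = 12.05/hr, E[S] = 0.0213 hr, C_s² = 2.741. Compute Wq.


ρ = λ·E[S] = 12.05·0.0213 = 0.2567
E[S²] = E[S]²(1+C_s²) = 0.0213²·(1+2.741) = 0.001697
Wq = λ·E[S²]/(2(1−ρ)) = 12.05·0.001697/(2·0.7433) = 0.01376 hr

Final: 0.01376 hr


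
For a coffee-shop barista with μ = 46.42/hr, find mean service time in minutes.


Mean service time = 1/μ = 1/46.42 hour = 0.02154 hour
In minutes: 0.02154 × 60 = 1.2925 min

Final: 1.2925 min


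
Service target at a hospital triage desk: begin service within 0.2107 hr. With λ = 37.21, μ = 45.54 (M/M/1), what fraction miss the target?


ρ = 37.21/45.54 = 0.8171
P(Wq > t) = ρ·e^{−(μ−λ)t} = 0.8171·e^{−1.7551}
= 0.8171·0.172885 = 0.141261

Final: 0.141261


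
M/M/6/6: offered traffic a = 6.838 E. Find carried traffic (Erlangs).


B(6,6.838) = 0.321107 (Erlang-B)
Carried load = a(1 − B) = 6.838·(1 − 0.321107) = 6.838·0.678893 = 4.6423 E

Final: 4.6423 Erlangs


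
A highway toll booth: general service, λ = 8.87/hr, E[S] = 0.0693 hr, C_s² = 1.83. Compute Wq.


ρ = λ·E[S] = 8.87·0.0693 = 0.6147
E[S²] = E[S]²(1+C_s²) = 0.0693²·(1+1.83) = 0.013591
Wq = λ·E[S²]/(2(1−ρ)) = 8.87·0.013591/(2·0.3853) = 0.15644 hr

Final: 0.15644 hr


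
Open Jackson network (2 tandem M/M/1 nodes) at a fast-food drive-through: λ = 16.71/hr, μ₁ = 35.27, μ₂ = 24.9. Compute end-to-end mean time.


Each node sees arrival rate λ = 16.71/hr (tandem ⇒ throughput preserved).
W₁ = 1/(μ₁−λ) = 1/(35.27−16.71) = 0.05388 hr
W₂ = 1/(μ₂−λ) = 1/(24.9−16.71) = 0.12210 hr
W_total = W₁ + W₂ = 0.05388 + 0.12210 = 0.17598 hr

Final: 0.17598 hr


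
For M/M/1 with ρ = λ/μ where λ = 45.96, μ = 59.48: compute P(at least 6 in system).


ρ = 45.96/59.48 = 0.7727
P(N ≥ n) = ρ^n = 0.7727^6 = 0.212841

Final: 0.212841


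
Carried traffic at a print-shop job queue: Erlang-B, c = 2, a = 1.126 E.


B(2,1.126) = 0.229693 (Erlang-B)
Carried load = a(1 − B) = 1.126·(1 − 0.229693) = 1.126·0.770307 = 0.8674 E

Final: 0.8674 Erlangs


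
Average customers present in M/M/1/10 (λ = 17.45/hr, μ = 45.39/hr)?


ρ = 17.45/45.39 = 0.3844
L = ρ[1 − (K+1)ρ^K + Kρ^(K+1)] / [(1−ρ)(1−ρ^(K+1))]
Numerator: 0.3844·(1 − 11·0.00007053 + 10·0.00002711) = 0.384252
Denominator: (0.6156)·(0.999973) = 0.615537
L = 0.384252/0.615537 = 0.6243

Final: 0.6243


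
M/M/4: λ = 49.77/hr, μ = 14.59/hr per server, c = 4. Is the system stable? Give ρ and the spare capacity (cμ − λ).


Total capacity cμ = 4·14.59 = 58.36/hr
ρ = λ/(cμ) = 49.77/58.36 = 0.8528
Stable ⇔ ρ < 1: YES
Spare capacity = cμ − λ = 58.36 − 49.77 = 8.59/hr

Final: ρ = 0.8528; stable; margin = 8.59/hr


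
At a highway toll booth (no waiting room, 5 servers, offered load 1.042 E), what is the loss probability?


B(c,a) = (a^c/c!) / Σ_{k=0}^{c} a^k/k!
a^5/5! = 0.010237
Σ terms (k=0..5): 1.00000 + 1.04200 + 0.54288 + 0.18856 + 0.04912 + 0.01024 = 2.832800
B = 0.010237/2.832800 = 0.003614

Final: 0.003614


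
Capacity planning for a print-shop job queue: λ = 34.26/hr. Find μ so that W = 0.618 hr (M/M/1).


W = 1/(μ−λ) ⇒ μ − λ = 1/W = 1/0.618 = 1.6181
μ = λ + 1/W = 34.26 + 1.6181 = 35.8781 per hr

Final: 35.8781 /hr


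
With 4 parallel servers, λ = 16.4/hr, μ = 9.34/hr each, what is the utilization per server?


ρ = λ/(cμ) = 16.4/(4·9.34) = 16.4/37.36 = 0.4390

Final: 0.4390


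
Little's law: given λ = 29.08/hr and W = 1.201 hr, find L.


L = λW = 29.08·1.201 = 34.9251

Final: 34.9251


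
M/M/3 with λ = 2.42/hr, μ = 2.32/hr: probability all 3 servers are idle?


a = λ/μ = 2.42/2.32 = 1.0431; ρ = a/c = 0.3477
Σ_{k=0}^{2} a^k/k! (terms k=0..2) = 1.00000 + 1.04310 + 0.54403 = 2.58714
Tail: a^3/(3!(1−ρ)) = 1.13496/(6·0.6523) = 0.28999
P₀ = 1/(2.58714 + 0.28999) = 1/2.87713 = 0.347569

Final: 0.347569


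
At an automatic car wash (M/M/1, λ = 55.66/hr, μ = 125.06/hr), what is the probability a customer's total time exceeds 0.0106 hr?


W ~ Exponential(μ−λ) for M/M/1.
μ − λ = 125.06 − 55.66 = 69.4000
P(W > t) = e^{−(μ−λ)t} = e^{−0.7356} = 0.479199

Final: 0.479199
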